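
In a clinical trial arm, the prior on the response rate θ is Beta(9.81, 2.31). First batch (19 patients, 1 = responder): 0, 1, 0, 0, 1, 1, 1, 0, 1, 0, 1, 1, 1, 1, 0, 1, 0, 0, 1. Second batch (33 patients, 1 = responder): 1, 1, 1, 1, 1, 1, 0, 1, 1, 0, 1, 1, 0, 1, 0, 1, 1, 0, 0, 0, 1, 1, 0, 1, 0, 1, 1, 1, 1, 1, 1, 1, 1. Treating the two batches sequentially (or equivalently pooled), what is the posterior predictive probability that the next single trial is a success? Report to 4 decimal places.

0.6988

The Beta prior is conjugate to a Binomial/Bernoulli likelihood; the update adds successes to α and failures to β.
After batch 1: Beta(9.81+11, 2.31+8) = Beta(20.81, 10.31).
After batch 2: Beta(20.81+24, 10.31+9) = Beta(44.81, 19.31).
For a single future Bernoulli trial, P(success | data) = α/(α+β) = 0.6988.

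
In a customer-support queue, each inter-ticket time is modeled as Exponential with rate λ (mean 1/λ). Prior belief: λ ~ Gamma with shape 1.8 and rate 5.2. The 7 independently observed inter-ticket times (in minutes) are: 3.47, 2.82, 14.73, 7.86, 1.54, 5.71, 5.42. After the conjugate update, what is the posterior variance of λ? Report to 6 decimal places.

With a Gamma(shape α, rate β) prior on the exponential rate λ, the posterior after n observations with total T = Σxᵢ is Gamma(α+n, β+T).
Sum of observations T = 41.55 minutes; n = 7.
Posterior: Gamma(1.8+7, 5.2+41.55) = Gamma(8.8, 46.75).
Var = α/β² = 0.004026.

0.004026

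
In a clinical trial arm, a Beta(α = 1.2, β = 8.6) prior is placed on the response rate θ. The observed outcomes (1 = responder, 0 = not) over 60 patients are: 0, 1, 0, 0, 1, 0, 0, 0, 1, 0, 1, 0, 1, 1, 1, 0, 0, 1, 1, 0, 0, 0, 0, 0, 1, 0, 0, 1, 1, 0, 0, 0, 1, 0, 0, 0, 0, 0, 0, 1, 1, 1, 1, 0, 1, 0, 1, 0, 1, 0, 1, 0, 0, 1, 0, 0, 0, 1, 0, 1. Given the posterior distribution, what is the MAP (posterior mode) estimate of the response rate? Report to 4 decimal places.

0.3569

The Beta prior is conjugate to a Binomial/Bernoulli likelihood; the update adds successes to α and failures to β.
Posterior: Beta(α+k, β+n−k) = Beta(1.2+24, 8.6+36) = Beta(25.2, 44.6).
Mode of Beta(a,b) for a,b>1 is (a−1)/(a+b−2) = 24.2/67.8 = 0.3569.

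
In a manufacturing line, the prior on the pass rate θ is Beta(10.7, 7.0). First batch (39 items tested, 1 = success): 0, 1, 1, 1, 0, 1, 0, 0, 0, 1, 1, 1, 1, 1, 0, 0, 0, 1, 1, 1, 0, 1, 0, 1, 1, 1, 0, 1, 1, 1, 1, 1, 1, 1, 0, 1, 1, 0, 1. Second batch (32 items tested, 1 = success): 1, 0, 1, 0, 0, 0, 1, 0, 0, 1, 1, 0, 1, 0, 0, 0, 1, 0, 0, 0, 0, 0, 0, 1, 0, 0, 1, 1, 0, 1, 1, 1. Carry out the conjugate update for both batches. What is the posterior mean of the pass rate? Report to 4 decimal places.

The Beta prior is conjugate to a Binomial/Bernoulli likelihood; the update adds successes to α and failures to β.
After batch 1: Beta(10.7+26, 7.0+13) = Beta(36.7, 20.0).
After batch 2: Beta(36.7+13, 20.0+19) = Beta(49.7, 39.0).
Posterior mean = α/(α+β) = 49.7/88.7 = 0.5603.

0.5603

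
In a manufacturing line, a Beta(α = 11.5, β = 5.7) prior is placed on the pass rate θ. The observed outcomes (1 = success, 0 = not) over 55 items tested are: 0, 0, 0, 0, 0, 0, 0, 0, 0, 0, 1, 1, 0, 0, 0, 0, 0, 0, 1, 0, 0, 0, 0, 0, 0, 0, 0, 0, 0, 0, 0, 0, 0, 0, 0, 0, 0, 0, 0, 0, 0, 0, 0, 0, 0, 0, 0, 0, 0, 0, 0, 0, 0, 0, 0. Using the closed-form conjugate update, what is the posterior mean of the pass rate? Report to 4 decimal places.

The Beta prior is conjugate to a Binomial/Bernoulli likelihood; the update adds successes to α and failures to β.
Posterior: Beta(α+k, β+n−k) = Beta(11.5+3, 5.7+52) = Beta(14.5, 57.7).
Posterior mean = α/(α+β) = 14.5/72.2 = 0.2008.

0.2008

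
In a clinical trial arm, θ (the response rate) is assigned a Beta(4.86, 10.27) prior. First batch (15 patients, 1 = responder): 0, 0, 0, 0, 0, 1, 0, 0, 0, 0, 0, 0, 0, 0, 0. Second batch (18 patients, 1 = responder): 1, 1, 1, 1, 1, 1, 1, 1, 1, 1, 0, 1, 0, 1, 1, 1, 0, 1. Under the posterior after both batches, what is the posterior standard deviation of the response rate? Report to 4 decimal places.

0.0707

The Beta prior is conjugate to a Binomial/Bernoulli likelihood; the update adds successes to α and failures to β.
After batch 1: Beta(4.86+1, 10.27+14) = Beta(5.86, 24.27).
After batch 2: Beta(5.86+15, 24.27+3) = Beta(20.86, 27.27).
Var = αβ/((α+β)²(α+β+1)) = 20.86·27.27/(48.13²·49.13) = 0.00499828; SD = √0.00499828 = 0.0707.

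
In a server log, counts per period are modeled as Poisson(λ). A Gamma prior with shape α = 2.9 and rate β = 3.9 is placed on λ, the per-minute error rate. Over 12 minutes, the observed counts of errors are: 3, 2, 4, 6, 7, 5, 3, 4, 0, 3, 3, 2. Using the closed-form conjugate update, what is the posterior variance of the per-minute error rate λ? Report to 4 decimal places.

With a Gamma(shape α, rate β) prior, the Poisson likelihood is conjugate: the posterior is Gamma(α + ΣXᵢ, β + n).
Sum of counts S = 42 over n = 12 minutes.
Posterior: Gamma(α+S, β+n) = Gamma(2.9+42, 3.9+12) = Gamma(44.9, 15.9).
Var = α/β² = 44.9/15.9² = 0.1776.

0.1776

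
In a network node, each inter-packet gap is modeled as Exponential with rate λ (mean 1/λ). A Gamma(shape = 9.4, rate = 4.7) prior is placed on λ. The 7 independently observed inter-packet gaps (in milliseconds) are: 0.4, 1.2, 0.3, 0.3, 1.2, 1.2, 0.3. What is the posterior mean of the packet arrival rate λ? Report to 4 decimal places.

With a Gamma(shape α, rate β) prior on the exponential rate λ, the posterior after n observations with total T = Σxᵢ is Gamma(α+n, β+T).
Sum of observations T = 4.9 milliseconds; n = 7.
Posterior: Gamma(9.4+7, 4.7+4.9) = Gamma(16.4, 9.6).
Posterior mean of λ = α/β = 16.4/9.6 = 1.7083.

1.7083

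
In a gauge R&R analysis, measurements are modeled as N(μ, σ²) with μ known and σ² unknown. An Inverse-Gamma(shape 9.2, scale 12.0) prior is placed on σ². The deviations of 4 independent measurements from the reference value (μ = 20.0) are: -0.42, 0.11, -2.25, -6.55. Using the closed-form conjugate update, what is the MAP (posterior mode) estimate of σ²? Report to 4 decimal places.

2.9571

With known mean μ and an Inverse-Gamma(α, β) prior on σ², the Normal likelihood is conjugate: posterior is Inv-Gamma(α + n/2, β + Σ(xᵢ−μ)²/2).
Σ(xᵢ−μ)² = (-0.42)² + (0.11)² + (-2.25)² + (-6.55)² = 48.1535.
Posterior: Inv-Gamma(9.2 + 4/2, 12.0 + 48.1535/2) = Inv-Gamma(11.20, 36.07675).
Mode = β/(α+1) = 36.07675/12.20 = 2.9571.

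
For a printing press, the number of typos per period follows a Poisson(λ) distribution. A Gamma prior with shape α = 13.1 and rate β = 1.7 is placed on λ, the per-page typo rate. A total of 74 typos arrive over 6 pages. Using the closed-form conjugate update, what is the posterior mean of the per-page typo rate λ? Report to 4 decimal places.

With a Gamma(shape α, rate β) prior, the Poisson likelihood is conjugate: the posterior is Gamma(α + ΣXᵢ, β + n).
Posterior: Gamma(α+S, β+n) = Gamma(13.1+74, 1.7+6) = Gamma(87.1, 7.7).
Posterior mean = α/β = 87.1/7.7 = 11.3117.

11.3117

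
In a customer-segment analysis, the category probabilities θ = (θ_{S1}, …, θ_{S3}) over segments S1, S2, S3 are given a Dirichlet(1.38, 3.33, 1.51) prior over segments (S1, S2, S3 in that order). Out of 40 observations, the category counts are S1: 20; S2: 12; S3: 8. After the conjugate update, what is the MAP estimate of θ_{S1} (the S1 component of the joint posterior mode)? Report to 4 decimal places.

0.4715

The Dirichlet prior is conjugate to the Multinomial likelihood: each posterior αⱼ = prior αⱼ + observed count nⱼ.
Posterior concentration: (21.38, 15.33, 9.51), total = 46.22.
Joint mode component: (α_{S1}−1)/(Σα−K) = 20.38/43.22 = 0.4715.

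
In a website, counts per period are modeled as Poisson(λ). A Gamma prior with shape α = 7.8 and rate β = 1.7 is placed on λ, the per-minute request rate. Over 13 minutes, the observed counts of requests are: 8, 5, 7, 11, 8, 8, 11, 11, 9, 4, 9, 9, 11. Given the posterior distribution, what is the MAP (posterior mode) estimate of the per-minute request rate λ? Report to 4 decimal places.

With a Gamma(shape α, rate β) prior, the Poisson likelihood is conjugate: the posterior is Gamma(α + ΣXᵢ, β + n).
Sum of counts S = 111 over n = 13 minutes.
Posterior: Gamma(α+S, β+n) = Gamma(7.8+111, 1.7+13) = Gamma(118.8, 14.7).
Mode of Gamma(α,β) for α≥1 is (α−1)/β = 117.8/14.7 = 8.0136.

8.0136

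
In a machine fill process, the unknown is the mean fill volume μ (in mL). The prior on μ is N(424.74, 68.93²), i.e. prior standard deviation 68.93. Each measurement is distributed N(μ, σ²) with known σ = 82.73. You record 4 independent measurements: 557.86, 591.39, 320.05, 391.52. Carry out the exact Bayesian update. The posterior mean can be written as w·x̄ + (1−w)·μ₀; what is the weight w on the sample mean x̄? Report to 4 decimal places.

For Normal data with known variance σ², a Normal(μ₀, σ₀²) prior on μ is conjugate. Posterior precision = 1/σ₀² + n/σ²; posterior mean is the precision-weighted average of μ₀ and x̄.
σ₀² = 68.93² = 4751.3449, σ² = 82.73² = 6844.2529. Prior precision 1/σ₀² = 1/4751.3449; data precision n/σ² = 4/6844.2529.
w = (n/σ²)/(1/σ₀² + n/σ²) = n·σ₀²/(σ² + n·σ₀²) = 4·4751.3449/(6844.2529 + 4·4751.3449) = 19005.3796/25849.6325 = 0.7352.

0.7352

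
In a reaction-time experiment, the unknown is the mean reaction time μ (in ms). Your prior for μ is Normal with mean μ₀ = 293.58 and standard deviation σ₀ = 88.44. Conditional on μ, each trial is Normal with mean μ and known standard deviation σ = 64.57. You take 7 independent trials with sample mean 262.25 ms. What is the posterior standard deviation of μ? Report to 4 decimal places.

For Normal data with known variance σ², a Normal(μ₀, σ₀²) prior on μ is conjugate. Posterior precision = 1/σ₀² + n/σ²; posterior mean is the precision-weighted average of μ₀ and x̄.
σ₀² = 88.44² = 7821.6336, σ² = 64.57² = 4169.2849; σ² + n·σ₀² = 4169.2849 + 7·7821.6336 = 58920.7201.
Posterior precision = 1/σ₀² + n/σ² = 1/7821.6336 + 7/4169.2849 = (σ² + n·σ₀²)/(σ₀²σ²) = 58920.7201/(7821.6336·4169.2849); posterior variance σₙ² = σ₀²σ²/(σ² + n·σ₀²) = 7821.6336·4169.2849/58920.7201 = 553.466061.
Posterior SD = √σₙ² = √(7821.6336·4169.2849/58920.7201) = 23.5259.

23.5259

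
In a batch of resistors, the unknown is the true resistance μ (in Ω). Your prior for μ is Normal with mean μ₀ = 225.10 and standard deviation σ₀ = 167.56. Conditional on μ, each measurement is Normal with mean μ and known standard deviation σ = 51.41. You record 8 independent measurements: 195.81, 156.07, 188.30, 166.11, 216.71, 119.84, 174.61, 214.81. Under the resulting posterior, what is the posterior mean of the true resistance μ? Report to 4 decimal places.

For Normal data with known variance σ², a Normal(μ₀, σ₀²) prior on μ is conjugate. Posterior precision = 1/σ₀² + n/σ²; posterior mean is the precision-weighted average of μ₀ and x̄.
Σxᵢ = 195.81 + 156.07 + 188.30 + 166.11 + 216.71 + 119.84 + 174.61 + 214.81 = 1432.26, so n·x̄ = 1432.26.
σ₀² = 167.56² = 28076.3536, σ² = 51.41² = 2642.9881; σ² + n·σ₀² = 2642.9881 + 8·28076.3536 = 227253.8169.
Posterior mean = (μ₀/σ₀² + n·x̄/σ²)/(1/σ₀² + n/σ²) = (σ²·μ₀ + σ₀²·n·x̄)/(σ² + n·σ₀²) = (2642.9881·225.10 + 28076.3536·1432.26)/227253.8169 = 40807574.828446/227253.8169 = 179.5683.

179.5683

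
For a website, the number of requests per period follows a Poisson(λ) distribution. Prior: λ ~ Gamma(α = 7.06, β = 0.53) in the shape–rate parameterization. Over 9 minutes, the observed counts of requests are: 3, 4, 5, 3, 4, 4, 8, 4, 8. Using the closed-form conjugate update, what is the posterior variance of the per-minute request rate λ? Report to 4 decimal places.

With a Gamma(shape α, rate β) prior, the Poisson likelihood is conjugate: the posterior is Gamma(α + ΣXᵢ, β + n).
Sum of counts S = 43 over n = 9 minutes.
Posterior: Gamma(α+S, β+n) = Gamma(7.06+43, 0.53+9) = Gamma(50.06, 9.53).
Var = α/β² = 50.06/9.53² = 0.5512.

0.5512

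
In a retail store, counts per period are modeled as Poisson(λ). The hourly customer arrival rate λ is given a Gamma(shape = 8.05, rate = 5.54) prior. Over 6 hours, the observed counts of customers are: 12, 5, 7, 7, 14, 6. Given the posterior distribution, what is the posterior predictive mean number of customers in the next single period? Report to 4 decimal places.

5.1170

With a Gamma(shape α, rate β) prior, the Poisson likelihood is conjugate: the posterior is Gamma(α + ΣXᵢ, β + n).
Sum of counts S = 51 over n = 6 hours.
Posterior: Gamma(α+S, β+n) = Gamma(8.05+51, 5.54+6) = Gamma(59.05, 11.54).
The predictive distribution for one future period is NegBinom with mean α/β = 5.1170.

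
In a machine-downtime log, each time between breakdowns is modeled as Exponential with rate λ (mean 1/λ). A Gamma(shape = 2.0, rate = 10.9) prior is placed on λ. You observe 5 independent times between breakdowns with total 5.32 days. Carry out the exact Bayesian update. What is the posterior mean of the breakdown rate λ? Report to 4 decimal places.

With a Gamma(shape α, rate β) prior on the exponential rate λ, the posterior after n observations with total T = Σxᵢ is Gamma(α+n, β+T).
Posterior: Gamma(2.0+5, 10.9+5.32) = Gamma(7.0, 16.22).
Posterior mean of λ = α/β = 7.0/16.22 = 0.4316.

0.4316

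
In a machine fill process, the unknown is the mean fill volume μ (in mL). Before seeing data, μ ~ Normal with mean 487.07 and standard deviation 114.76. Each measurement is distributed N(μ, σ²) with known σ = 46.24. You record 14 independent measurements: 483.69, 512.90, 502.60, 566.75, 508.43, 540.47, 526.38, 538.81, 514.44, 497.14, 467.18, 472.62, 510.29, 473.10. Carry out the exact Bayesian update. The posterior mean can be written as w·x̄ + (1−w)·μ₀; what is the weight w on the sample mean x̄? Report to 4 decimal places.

For Normal data with known variance σ², a Normal(μ₀, σ₀²) prior on μ is conjugate. Posterior precision = 1/σ₀² + n/σ²; posterior mean is the precision-weighted average of μ₀ and x̄.
σ₀² = 114.76² = 13169.8576, σ² = 46.24² = 2138.1376. Prior precision 1/σ₀² = 1/13169.8576; data precision n/σ² = 14/2138.1376.
w = (n/σ²)/(1/σ₀² + n/σ²) = n·σ₀²/(σ² + n·σ₀²) = 14·13169.8576/(2138.1376 + 14·13169.8576) = 184378.0064/186516.144 = 0.9885.

0.9885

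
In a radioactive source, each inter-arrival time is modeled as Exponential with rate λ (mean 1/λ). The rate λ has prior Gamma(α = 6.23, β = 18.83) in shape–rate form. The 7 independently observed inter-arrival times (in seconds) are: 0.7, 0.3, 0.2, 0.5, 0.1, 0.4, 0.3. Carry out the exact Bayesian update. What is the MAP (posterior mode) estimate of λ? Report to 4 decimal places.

With a Gamma(shape α, rate β) prior on the exponential rate λ, the posterior after n observations with total T = Σxᵢ is Gamma(α+n, β+T).
Sum of observations T = 2.5 seconds; n = 7.
Posterior: Gamma(6.23+7, 18.83+2.5) = Gamma(13.23, 21.33).
Mode = (α−1)/β = 0.5734.

0.5734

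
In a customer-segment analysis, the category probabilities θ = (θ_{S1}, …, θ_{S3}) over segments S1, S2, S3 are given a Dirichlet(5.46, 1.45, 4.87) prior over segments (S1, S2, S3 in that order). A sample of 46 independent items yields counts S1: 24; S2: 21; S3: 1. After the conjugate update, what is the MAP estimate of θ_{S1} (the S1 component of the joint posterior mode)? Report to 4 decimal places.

The Dirichlet prior is conjugate to the Multinomial likelihood: each posterior αⱼ = prior αⱼ + observed count nⱼ.
Posterior concentration: (29.46, 22.45, 5.87), total = 57.78.
Joint mode component: (α_{S1}−1)/(Σα−K) = 28.46/54.78 = 0.5195.

0.5195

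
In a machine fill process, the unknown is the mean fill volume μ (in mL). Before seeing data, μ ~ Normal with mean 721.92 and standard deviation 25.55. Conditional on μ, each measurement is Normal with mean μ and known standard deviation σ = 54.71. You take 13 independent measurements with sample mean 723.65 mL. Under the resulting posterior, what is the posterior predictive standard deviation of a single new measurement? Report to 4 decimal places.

For Normal data with known variance σ², a Normal(μ₀, σ₀²) prior on μ is conjugate. Posterior precision = 1/σ₀² + n/σ²; posterior mean is the precision-weighted average of μ₀ and x̄.
σ₀² = 25.55² = 652.8025, σ² = 54.71² = 2993.1841; σ² + n·σ₀² = 2993.1841 + 13·652.8025 = 11479.6166.
Posterior precision = 1/σ₀² + n/σ² = 1/652.8025 + 13/2993.1841 = (σ² + n·σ₀²)/(σ₀²σ²) = 11479.6166/(652.8025·2993.1841); posterior variance σₙ² = σ₀²σ²/(σ² + n·σ₀²) = 652.8025·2993.1841/11479.6166 = 170.211091.
Predictive variance for one new observation = σₙ² + σ² = 652.8025·2993.1841/11479.6166 + 2993.1841 = σ²·(σ₀² + 11479.6166)/11479.6166 = 2993.1841·12132.4191/11479.6166 = 3163.395191; SD = √(2993.1841·12132.4191/11479.6166) = 56.2441.

56.2441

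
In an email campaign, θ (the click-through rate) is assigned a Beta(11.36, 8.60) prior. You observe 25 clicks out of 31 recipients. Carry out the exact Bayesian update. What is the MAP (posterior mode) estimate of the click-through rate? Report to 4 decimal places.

The Beta prior is conjugate to a Binomial/Bernoulli likelihood; the update adds successes to α and failures to β.
Posterior: Beta(α+k, β+n−k) = Beta(11.36+25, 8.60+6) = Beta(36.36, 14.60).
Mode of Beta(a,b) for a,b>1 is (a−1)/(a+b−2) = 35.36/48.96 = 0.7222.

0.7222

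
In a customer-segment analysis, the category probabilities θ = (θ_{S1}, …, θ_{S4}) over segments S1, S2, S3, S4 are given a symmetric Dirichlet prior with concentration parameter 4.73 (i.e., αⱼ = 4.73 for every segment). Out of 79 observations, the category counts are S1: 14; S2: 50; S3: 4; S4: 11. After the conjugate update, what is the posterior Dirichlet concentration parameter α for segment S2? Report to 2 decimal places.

54.73

The Dirichlet prior is conjugate to the Multinomial likelihood: each posterior αⱼ = prior αⱼ + observed count nⱼ.
Posterior concentration: (18.73, 54.73, 8.73, 15.73), total = 97.92.
α_{S2} = 4.73 + 50 = 54.73.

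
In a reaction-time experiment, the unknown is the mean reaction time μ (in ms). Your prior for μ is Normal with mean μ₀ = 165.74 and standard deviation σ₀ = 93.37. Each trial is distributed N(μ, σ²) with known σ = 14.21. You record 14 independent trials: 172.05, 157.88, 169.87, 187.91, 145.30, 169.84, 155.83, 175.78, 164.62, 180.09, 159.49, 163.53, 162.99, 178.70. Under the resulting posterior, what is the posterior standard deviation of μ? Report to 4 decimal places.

For Normal data with known variance σ², a Normal(μ₀, σ₀²) prior on μ is conjugate. Posterior precision = 1/σ₀² + n/σ²; posterior mean is the precision-weighted average of μ₀ and x̄.
σ₀² = 93.37² = 8717.9569, σ² = 14.21² = 201.9241; σ² + n·σ₀² = 201.9241 + 14·8717.9569 = 122253.3207.
Posterior precision = 1/σ₀² + n/σ² = 1/8717.9569 + 14/201.9241 = (σ² + n·σ₀²)/(σ₀²σ²) = 122253.3207/(8717.9569·201.9241); posterior variance σₙ² = σ₀²σ²/(σ² + n·σ₀²) = 8717.9569·201.9241/122253.3207 = 14.399327.
Posterior SD = √σₙ² = √(8717.9569·201.9241/122253.3207) = 3.7946.

3.7946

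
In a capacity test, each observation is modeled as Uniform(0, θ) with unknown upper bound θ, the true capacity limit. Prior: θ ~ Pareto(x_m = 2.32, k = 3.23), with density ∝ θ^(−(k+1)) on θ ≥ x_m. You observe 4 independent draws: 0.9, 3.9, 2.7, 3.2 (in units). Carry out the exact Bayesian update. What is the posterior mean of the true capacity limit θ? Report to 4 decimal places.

A Pareto(scale x_m, shape k) prior on the upper bound θ of Uniform(0, θ) is conjugate: posterior is Pareto(max(x_m, max xᵢ), k + n).
Sample maximum = 3.9; prior scale x_m = 2.32 → posterior scale = max = 3.90.
Posterior shape = 3.23 + 4 = 7.23.
E[θ|data] = k·x_m/(k−1) = 7.23·3.90/6.23 = 4.5260.

4.5260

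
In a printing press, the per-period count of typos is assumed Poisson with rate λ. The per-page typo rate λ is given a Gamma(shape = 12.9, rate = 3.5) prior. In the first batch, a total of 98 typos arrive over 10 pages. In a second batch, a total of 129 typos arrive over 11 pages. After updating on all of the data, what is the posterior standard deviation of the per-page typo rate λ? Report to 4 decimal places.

With a Gamma(shape α, rate β) prior, the Poisson likelihood is conjugate: the posterior is Gamma(α + ΣXᵢ, β + n).
After batch 1: Gamma(α+S, β+n) = Gamma(12.9+98, 3.5+10) = Gamma(110.9, 13.5).
After batch 2: Gamma(α+S, β+n) = Gamma(110.9+129, 13.5+11) = Gamma(239.9, 24.5).
SD = √α/β = √239.9/24.5 = 0.6322.

0.6322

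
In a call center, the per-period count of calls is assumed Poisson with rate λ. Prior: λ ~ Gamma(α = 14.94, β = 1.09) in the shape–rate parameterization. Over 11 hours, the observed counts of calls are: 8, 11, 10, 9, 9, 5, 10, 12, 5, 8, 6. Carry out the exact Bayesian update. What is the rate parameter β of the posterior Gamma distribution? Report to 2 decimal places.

12.09

With a Gamma(shape α, rate β) prior, the Poisson likelihood is conjugate: the posterior is Gamma(α + ΣXᵢ, β + n).
Sum of counts S = 93 over n = 11 hours.
Posterior: Gamma(α+S, β+n) = Gamma(14.94+93, 1.09+11) = Gamma(107.94, 12.09).
Posterior β = 12.09.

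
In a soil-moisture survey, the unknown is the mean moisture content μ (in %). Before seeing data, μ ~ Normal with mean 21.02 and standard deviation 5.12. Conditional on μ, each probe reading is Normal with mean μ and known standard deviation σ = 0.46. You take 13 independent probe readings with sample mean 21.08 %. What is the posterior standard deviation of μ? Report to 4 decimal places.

For Normal data with known variance σ², a Normal(μ₀, σ₀²) prior on μ is conjugate. Posterior precision = 1/σ₀² + n/σ²; posterior mean is the precision-weighted average of μ₀ and x̄.
σ₀² = 5.12² = 26.2144, σ² = 0.46² = 0.2116; σ² + n·σ₀² = 0.2116 + 13·26.2144 = 340.9988.
Posterior precision = 1/σ₀² + n/σ² = 1/26.2144 + 13/0.2116 = (σ² + n·σ₀²)/(σ₀²σ²) = 340.9988/(26.2144·0.2116); posterior variance σₙ² = σ₀²σ²/(σ² + n·σ₀²) = 26.2144·0.2116/340.9988 = 0.016267.
Posterior SD = √σₙ² = √(26.2144·0.2116/340.9988) = 0.1275.

0.1275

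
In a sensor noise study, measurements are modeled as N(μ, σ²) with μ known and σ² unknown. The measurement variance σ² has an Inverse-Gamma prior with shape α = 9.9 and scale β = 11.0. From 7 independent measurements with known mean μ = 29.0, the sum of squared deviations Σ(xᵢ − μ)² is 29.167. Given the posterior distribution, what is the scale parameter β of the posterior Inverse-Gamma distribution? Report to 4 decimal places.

25.5835

With known mean μ and an Inverse-Gamma(α, β) prior on σ², the Normal likelihood is conjugate: posterior is Inv-Gamma(α + n/2, β + Σ(xᵢ−μ)²/2).
Posterior: Inv-Gamma(9.9 + 7/2, 11.0 + 29.167/2) = Inv-Gamma(13.40, 25.5835).
Posterior β = 25.5835.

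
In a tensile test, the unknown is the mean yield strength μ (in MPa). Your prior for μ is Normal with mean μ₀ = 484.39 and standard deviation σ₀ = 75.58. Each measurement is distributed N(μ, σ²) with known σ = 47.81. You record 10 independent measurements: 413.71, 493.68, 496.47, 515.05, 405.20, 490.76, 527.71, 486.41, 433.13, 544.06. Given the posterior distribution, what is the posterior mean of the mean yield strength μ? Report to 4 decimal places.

480.7631

For Normal data with known variance σ², a Normal(μ₀, σ₀²) prior on μ is conjugate. Posterior precision = 1/σ₀² + n/σ²; posterior mean is the precision-weighted average of μ₀ and x̄.
Σxᵢ = 413.71 + 493.68 + 496.47 + 515.05 + 405.20 + 490.76 + 527.71 + 486.41 + 433.13 + 544.06 = 4806.18, so n·x̄ = 4806.18.
σ₀² = 75.58² = 5712.3364, σ² = 47.81² = 2285.7961; σ² + n·σ₀² = 2285.7961 + 10·5712.3364 = 59409.1601.
Posterior mean = (μ₀/σ₀² + n·x̄/σ²)/(1/σ₀² + n/σ²) = (σ²·μ₀ + σ₀²·n·x̄)/(σ² + n·σ₀²) = (2285.7961·484.39 + 5712.3364·4806.18)/59409.1601 = 28561733.731831/59409.1601 = 480.7631.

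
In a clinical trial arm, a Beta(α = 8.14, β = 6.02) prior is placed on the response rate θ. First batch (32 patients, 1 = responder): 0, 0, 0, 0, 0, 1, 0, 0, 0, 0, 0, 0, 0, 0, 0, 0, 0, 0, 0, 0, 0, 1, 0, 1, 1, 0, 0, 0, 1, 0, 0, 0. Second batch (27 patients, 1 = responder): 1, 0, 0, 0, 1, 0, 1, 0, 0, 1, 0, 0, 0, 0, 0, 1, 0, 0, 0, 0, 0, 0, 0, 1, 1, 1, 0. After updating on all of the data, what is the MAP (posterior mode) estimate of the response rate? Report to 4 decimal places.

0.2830

The Beta prior is conjugate to a Binomial/Bernoulli likelihood; the update adds successes to α and failures to β.
After batch 1: Beta(8.14+5, 6.02+27) = Beta(13.14, 33.02).
After batch 2: Beta(13.14+8, 33.02+19) = Beta(21.14, 52.02).
Mode of Beta(a,b) for a,b>1 is (a−1)/(a+b−2) = 20.14/71.16 = 0.2830.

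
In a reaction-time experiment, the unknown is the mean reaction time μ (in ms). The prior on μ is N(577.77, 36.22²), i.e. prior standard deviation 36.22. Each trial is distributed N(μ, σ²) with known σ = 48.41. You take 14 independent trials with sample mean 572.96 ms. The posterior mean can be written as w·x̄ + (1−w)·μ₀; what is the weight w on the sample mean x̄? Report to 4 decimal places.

For Normal data with known variance σ², a Normal(μ₀, σ₀²) prior on μ is conjugate. Posterior precision = 1/σ₀² + n/σ²; posterior mean is the precision-weighted average of μ₀ and x̄.
σ₀² = 36.22² = 1311.8884, σ² = 48.41² = 2343.5281. Prior precision 1/σ₀² = 1/1311.8884; data precision n/σ² = 14/2343.5281.
w = (n/σ²)/(1/σ₀² + n/σ²) = n·σ₀²/(σ² + n·σ₀²) = 14·1311.8884/(2343.5281 + 14·1311.8884) = 18366.4376/20709.9657 = 0.8868.

0.8868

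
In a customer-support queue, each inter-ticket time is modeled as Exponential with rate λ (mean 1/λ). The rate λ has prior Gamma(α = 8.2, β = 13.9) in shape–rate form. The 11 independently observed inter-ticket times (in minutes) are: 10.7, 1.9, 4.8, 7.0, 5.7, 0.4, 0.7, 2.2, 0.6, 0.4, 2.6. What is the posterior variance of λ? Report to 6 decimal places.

0.007411

With a Gamma(shape α, rate β) prior on the exponential rate λ, the posterior after n observations with total T = Σxᵢ is Gamma(α+n, β+T).
Sum of observations T = 37.0 minutes; n = 11.
Posterior: Gamma(8.2+11, 13.9+37.0) = Gamma(19.2, 50.9).
Var = α/β² = 0.007411.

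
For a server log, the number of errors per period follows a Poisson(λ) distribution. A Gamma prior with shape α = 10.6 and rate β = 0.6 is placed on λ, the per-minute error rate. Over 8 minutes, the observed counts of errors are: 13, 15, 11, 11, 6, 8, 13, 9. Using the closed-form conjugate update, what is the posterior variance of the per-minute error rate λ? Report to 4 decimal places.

With a Gamma(shape α, rate β) prior, the Poisson likelihood is conjugate: the posterior is Gamma(α + ΣXᵢ, β + n).
Sum of counts S = 86 over n = 8 minutes.
Posterior: Gamma(α+S, β+n) = Gamma(10.6+86, 0.6+8) = Gamma(96.6, 8.6).
Var = α/β² = 96.6/8.6² = 1.3061.

1.3061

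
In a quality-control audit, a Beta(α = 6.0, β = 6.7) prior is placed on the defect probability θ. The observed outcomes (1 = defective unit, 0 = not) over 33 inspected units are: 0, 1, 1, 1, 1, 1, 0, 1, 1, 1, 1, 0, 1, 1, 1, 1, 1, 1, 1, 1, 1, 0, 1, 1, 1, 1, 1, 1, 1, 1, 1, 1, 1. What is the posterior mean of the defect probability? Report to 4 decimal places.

The Beta prior is conjugate to a Binomial/Bernoulli likelihood; the update adds successes to α and failures to β.
Posterior: Beta(α+k, β+n−k) = Beta(6.0+29, 6.7+4) = Beta(35.0, 10.7).
Posterior mean = α/(α+β) = 35.0/45.7 = 0.7659.

0.7659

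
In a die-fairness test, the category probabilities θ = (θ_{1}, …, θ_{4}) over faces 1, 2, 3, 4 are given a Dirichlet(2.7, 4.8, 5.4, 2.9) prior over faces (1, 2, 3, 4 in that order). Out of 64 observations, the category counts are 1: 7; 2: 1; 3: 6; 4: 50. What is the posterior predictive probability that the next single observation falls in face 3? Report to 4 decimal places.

The Dirichlet prior is conjugate to the Multinomial likelihood: each posterior αⱼ = prior αⱼ + observed count nⱼ.
Posterior concentration: (9.7, 5.8, 11.4, 52.9), total = 79.8.
P(next = 3 | data) = α_{3}/Σα = 0.1429.

0.1429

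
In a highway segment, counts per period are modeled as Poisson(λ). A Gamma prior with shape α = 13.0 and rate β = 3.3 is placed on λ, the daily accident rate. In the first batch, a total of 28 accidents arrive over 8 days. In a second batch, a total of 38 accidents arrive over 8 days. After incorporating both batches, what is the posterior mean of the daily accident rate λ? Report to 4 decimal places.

4.0933

With a Gamma(shape α, rate β) prior, the Poisson likelihood is conjugate: the posterior is Gamma(α + ΣXᵢ, β + n).
After batch 1: Gamma(α+S, β+n) = Gamma(13.0+28, 3.3+8) = Gamma(41.0, 11.3).
After batch 2: Gamma(α+S, β+n) = Gamma(41.0+38, 11.3+8) = Gamma(79.0, 19.3).
Posterior mean = α/β = 79.0/19.3 = 4.0933.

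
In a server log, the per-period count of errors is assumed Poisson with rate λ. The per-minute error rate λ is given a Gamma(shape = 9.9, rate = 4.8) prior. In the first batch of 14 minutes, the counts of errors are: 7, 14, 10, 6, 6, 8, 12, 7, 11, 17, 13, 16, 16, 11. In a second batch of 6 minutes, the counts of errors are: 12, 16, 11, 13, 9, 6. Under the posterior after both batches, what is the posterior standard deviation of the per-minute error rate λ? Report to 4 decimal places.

0.6127

With a Gamma(shape α, rate β) prior, the Poisson likelihood is conjugate: the posterior is Gamma(α + ΣXᵢ, β + n).
Batch 1: sum of counts S = 154 over n = 14 minutes.
After batch 1: Gamma(α+S, β+n) = Gamma(9.9+154, 4.8+14) = Gamma(163.9, 18.8).
Batch 2: sum of counts S = 67 over n = 6 minutes.
After batch 2: Gamma(α+S, β+n) = Gamma(163.9+67, 18.8+6) = Gamma(230.9, 24.8).
SD = √α/β = √230.9/24.8 = 0.6127.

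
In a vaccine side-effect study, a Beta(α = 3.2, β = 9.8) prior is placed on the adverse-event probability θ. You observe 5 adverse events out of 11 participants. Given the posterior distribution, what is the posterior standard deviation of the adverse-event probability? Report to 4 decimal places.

0.0949

The Beta prior is conjugate to a Binomial/Bernoulli likelihood; the update adds successes to α and failures to β.
Posterior: Beta(α+k, β+n−k) = Beta(3.2+5, 9.8+6) = Beta(8.2, 15.8).
Var = αβ/((α+β)²(α+β+1)) = 8.2·15.8/(24.0²·25.0) = 0.00899722; SD = √0.00899722 = 0.0949.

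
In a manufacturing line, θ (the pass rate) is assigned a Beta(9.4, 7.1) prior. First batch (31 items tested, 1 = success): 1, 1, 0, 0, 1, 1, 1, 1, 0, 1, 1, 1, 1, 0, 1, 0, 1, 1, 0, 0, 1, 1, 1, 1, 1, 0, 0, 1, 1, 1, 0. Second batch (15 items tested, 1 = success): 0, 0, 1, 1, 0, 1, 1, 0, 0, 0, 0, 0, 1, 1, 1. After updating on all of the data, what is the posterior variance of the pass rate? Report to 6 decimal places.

The Beta prior is conjugate to a Binomial/Bernoulli likelihood; the update adds successes to α and failures to β.
After batch 1: Beta(9.4+21, 7.1+10) = Beta(30.4, 17.1).
After batch 2: Beta(30.4+7, 17.1+8) = Beta(37.4, 25.1).
Var = αβ/((α+β)²(α+β+1)) = 37.4·25.1/(62.5²·63.5) = 0.003785.

0.003785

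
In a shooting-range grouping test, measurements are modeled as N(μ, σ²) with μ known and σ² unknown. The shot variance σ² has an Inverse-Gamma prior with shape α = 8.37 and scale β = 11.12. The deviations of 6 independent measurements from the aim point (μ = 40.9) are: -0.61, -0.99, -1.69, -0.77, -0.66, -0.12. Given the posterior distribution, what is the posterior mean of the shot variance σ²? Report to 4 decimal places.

With known mean μ and an Inverse-Gamma(α, β) prior on σ², the Normal likelihood is conjugate: posterior is Inv-Gamma(α + n/2, β + Σ(xᵢ−μ)²/2).
Σ(xᵢ−μ)² = (-0.61)² + (-0.99)² + (-1.69)² + (-0.77)² + (-0.66)² + (-0.12)² = 5.2512.
Posterior: Inv-Gamma(8.37 + 6/2, 11.12 + 5.2512/2) = Inv-Gamma(11.37, 13.74560).
E[σ²|data] = β/(α−1) = 13.74560/10.37 = 1.3255.

1.3255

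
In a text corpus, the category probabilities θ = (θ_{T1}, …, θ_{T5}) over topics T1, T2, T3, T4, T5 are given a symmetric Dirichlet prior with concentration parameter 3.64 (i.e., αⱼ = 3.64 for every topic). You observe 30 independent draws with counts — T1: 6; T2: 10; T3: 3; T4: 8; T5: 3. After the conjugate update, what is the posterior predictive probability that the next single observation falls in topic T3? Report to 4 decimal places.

0.1378

The Dirichlet prior is conjugate to the Multinomial likelihood: each posterior αⱼ = prior αⱼ + observed count nⱼ.
Posterior concentration: (9.64, 13.64, 6.64, 11.64, 6.64), total = 48.20.
P(next = T3 | data) = α_{T3}/Σα = 0.1378.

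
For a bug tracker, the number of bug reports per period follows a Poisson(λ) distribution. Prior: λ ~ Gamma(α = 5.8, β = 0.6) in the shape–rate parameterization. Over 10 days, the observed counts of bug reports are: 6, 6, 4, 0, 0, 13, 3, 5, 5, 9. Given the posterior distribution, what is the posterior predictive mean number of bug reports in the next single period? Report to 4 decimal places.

With a Gamma(shape α, rate β) prior, the Poisson likelihood is conjugate: the posterior is Gamma(α + ΣXᵢ, β + n).
Sum of counts S = 51 over n = 10 days.
Posterior: Gamma(α+S, β+n) = Gamma(5.8+51, 0.6+10) = Gamma(56.8, 10.6).
The predictive distribution for one future period is NegBinom with mean α/β = 5.3585.

5.3585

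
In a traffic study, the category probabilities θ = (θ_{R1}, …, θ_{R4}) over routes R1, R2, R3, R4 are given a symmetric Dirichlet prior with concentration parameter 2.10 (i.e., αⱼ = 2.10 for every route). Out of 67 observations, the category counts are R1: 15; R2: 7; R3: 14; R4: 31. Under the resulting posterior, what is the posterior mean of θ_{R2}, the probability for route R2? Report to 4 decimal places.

The Dirichlet prior is conjugate to the Multinomial likelihood: each posterior αⱼ = prior αⱼ + observed count nⱼ.
Posterior concentration: (17.10, 9.10, 16.10, 33.10), total = 75.40.
E[θ_{R2}|data] = α_{R2}/Σα = 9.10/75.40 = 0.1207.

0.1207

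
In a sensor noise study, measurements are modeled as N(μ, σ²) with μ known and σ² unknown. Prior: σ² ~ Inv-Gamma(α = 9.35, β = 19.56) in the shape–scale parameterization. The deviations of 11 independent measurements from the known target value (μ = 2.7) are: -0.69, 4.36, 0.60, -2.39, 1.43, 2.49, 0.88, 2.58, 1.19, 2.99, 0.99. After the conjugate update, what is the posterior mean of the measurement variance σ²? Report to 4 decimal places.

3.3101

With known mean μ and an Inverse-Gamma(α, β) prior on σ², the Normal likelihood is conjugate: posterior is Inv-Gamma(α + n/2, β + Σ(xᵢ−μ)²/2).
Σ(xᵢ−μ)² = (-0.69)² + (4.36)² + (0.60)² + (-2.39)² + (1.43)² + (2.49)² + (0.88)² + (2.58)² + (1.19)² + (2.99)² + (0.99)² = 52.5699.
Posterior: Inv-Gamma(9.35 + 11/2, 19.56 + 52.5699/2) = Inv-Gamma(14.85, 45.84495).
E[σ²|data] = β/(α−1) = 45.84495/13.85 = 3.3101.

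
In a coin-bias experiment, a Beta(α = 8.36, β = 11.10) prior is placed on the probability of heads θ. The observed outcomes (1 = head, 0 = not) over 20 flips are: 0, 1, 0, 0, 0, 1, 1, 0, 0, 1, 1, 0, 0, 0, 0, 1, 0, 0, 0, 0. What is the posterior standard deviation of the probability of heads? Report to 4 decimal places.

0.0756

The Beta prior is conjugate to a Binomial/Bernoulli likelihood; the update adds successes to α and failures to β.
Posterior: Beta(α+k, β+n−k) = Beta(8.36+6, 11.10+14) = Beta(14.36, 25.10).
Var = αβ/((α+β)²(α+β+1)) = 14.36·25.10/(39.46²·40.46) = 0.00572121; SD = √0.00572121 = 0.0756.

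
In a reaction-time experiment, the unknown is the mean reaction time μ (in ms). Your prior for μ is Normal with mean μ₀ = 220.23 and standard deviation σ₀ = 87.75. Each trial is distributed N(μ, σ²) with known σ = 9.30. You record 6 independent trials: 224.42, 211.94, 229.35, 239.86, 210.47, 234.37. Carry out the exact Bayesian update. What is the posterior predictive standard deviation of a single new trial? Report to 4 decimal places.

For Normal data with known variance σ², a Normal(μ₀, σ₀²) prior on μ is conjugate. Posterior precision = 1/σ₀² + n/σ²; posterior mean is the precision-weighted average of μ₀ and x̄.
σ₀² = 87.75² = 7700.0625, σ² = 9.30² = 86.49; σ² + n·σ₀² = 86.49 + 6·7700.0625 = 46286.865.
Posterior precision = 1/σ₀² + n/σ² = 1/7700.0625 + 6/86.49 = (σ² + n·σ₀²)/(σ₀²σ²) = 46286.865/(7700.0625·86.49); posterior variance σₙ² = σ₀²σ²/(σ² + n·σ₀²) = 7700.0625·86.49/46286.865 = 14.388065.
Predictive variance for one new observation = σₙ² + σ² = 7700.0625·86.49/46286.865 + 86.49 = σ²·(σ₀² + 46286.865)/46286.865 = 86.49·53986.9275/46286.865 = 100.878065; SD = √(86.49·53986.9275/46286.865) = 10.0438.

10.0438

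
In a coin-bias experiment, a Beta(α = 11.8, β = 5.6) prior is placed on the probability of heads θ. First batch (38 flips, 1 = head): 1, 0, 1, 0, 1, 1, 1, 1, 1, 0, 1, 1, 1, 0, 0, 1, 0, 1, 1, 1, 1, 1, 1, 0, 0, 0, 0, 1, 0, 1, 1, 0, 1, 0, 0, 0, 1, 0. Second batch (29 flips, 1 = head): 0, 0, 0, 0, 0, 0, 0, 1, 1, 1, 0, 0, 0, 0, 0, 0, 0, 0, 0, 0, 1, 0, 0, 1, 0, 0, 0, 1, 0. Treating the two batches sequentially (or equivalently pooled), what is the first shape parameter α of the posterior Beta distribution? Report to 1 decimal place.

39.8

The Beta prior is conjugate to a Binomial/Bernoulli likelihood; the update adds successes to α and failures to β.
After batch 1: Beta(11.8+22, 5.6+16) = Beta(33.8, 21.6).
After batch 2: Beta(33.8+6, 21.6+23) = Beta(39.8, 44.6).
Posterior α = 39.8.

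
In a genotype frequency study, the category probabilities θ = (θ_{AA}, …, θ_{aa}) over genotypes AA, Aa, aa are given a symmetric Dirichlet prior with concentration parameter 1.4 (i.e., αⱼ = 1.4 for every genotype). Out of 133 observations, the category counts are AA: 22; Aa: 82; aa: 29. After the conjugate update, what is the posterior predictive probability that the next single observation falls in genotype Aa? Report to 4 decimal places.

The Dirichlet prior is conjugate to the Multinomial likelihood: each posterior αⱼ = prior αⱼ + observed count nⱼ.
Posterior concentration: (23.4, 83.4, 30.4), total = 137.2.
P(next = Aa | data) = α_{Aa}/Σα = 0.6079.

0.6079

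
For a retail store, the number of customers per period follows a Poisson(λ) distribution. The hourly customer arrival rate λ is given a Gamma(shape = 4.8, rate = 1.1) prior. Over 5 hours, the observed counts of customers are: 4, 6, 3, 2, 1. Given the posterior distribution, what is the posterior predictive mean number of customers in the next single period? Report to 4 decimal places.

With a Gamma(shape α, rate β) prior, the Poisson likelihood is conjugate: the posterior is Gamma(α + ΣXᵢ, β + n).
Sum of counts S = 16 over n = 5 hours.
Posterior: Gamma(α+S, β+n) = Gamma(4.8+16, 1.1+5) = Gamma(20.8, 6.1).
The predictive distribution for one future period is NegBinom with mean α/β = 3.4098.

3.4098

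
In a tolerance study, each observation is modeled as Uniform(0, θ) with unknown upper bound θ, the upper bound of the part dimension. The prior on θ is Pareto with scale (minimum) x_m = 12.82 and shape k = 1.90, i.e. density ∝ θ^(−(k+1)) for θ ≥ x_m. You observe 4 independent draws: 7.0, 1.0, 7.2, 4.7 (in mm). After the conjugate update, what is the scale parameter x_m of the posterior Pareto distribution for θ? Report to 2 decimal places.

12.82

A Pareto(scale x_m, shape k) prior on the upper bound θ of Uniform(0, θ) is conjugate: posterior is Pareto(max(x_m, max xᵢ), k + n).
Sample maximum = 7.2; prior scale x_m = 12.82 → posterior scale = max = 12.82.
Posterior shape = 1.90 + 4 = 5.90.
Posterior scale x_m = 12.82.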